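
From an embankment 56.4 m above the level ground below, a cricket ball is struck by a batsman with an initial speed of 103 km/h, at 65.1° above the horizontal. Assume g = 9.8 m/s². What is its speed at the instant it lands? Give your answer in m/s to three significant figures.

43.9 m/s

Convert: 103 km/h = 103/3.6 = 28.61 m/s.
Resolve: vₓ = 28.61 cos 65.1° = 12.05 m/s and v_y0 = 28.61 sin 65.1° = 25.95 m/s.
With up positive and y = 0 at the ground: y(t) = 56.4 + (25.95) t − 4.900 t². Setting y = 0 and taking the positive root: t = [25.95 + √(25.95² + 2·9.80·56.4)] / 9.80 = (25.95 + 42.18) / 9.80 = 6.952 s.
Vertical velocity at impact: v_y = v_y0 − g t = 25.95 − 9.80 × 6.952 = −42.18 m/s.
Speed: |v| = √(vₓ² + v_y²) = √(12.05² + 42.18²) = 43.86 m/s.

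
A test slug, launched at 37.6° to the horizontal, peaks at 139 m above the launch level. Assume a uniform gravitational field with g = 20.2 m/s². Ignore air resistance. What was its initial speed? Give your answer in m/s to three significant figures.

123 m/s

At the peak v_y = 0, so v_y0 = √(2gH) = √(2 × 20.2 × 139) = 74.94 m/s.
v_y0 = v₀ sin θ ⇒ v₀ = 74.94 / sin 37.6° = 122.8 m/s.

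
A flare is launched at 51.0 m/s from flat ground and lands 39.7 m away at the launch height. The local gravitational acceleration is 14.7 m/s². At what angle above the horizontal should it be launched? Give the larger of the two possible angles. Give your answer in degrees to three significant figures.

R = v₀² sin 2θ / g gives sin 2θ = gR/v₀² = 14.7·39.7/51.0² = 0.2244.
2θ = 12.97° or 180° − 12.97° = 167.0°, so θ = 6.483° or 83.52°.
The larger angle is 83.52°.

83.5°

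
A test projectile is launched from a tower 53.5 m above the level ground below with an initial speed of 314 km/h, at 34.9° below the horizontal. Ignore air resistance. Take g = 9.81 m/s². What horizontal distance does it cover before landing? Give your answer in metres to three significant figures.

Convert: 314 km/h = 314/3.6 = 87.22 m/s.
vₓ = 87.22 cos 34.9° = 71.54 m/s; v_y0 = −49.90 m/s (downward).
Vertical motion (up positive, ground at y = 0): 4.905 t² − (−49.90) t − 53.5 = 0, so t = (−49.90 + √(49.90² + 2·9.81·53.5)) / 9.81 = (−49.90 + 59.50) / 9.81 = 0.9780 s.
Horizontal distance: R = vₓ t = 71.54 × 0.9780 = 69.96 m.

70.0 m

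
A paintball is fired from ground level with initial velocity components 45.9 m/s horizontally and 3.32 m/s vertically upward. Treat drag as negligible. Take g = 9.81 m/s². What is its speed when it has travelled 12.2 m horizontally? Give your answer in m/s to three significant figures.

45.9 m/s

At x = 12.2 m, t = x/vₓ = 12.2/45.90 = 0.2658 s.
Vertical velocity there: v_y = v_y0 − g t = 3.320 − 9.81 × 0.2658 = 0.7125 m/s.
Speed: √(vₓ² + v_y²) = √(45.90² + 0.7125²) = 45.91 m/s.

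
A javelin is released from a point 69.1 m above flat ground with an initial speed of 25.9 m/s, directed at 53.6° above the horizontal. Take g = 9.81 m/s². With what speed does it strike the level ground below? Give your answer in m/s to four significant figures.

45.02 m/s

Horizontal component vₓ = 25.90 cos 53.6° = 15.37 m/s; vertical v_y0 = 25.90 sin 53.6° = 20.85 m/s.
With up positive and y = 0 at the ground: y(t) = 69.1 + (20.85) t − 4.905 t². Setting y = 0 and taking the positive root: t = [20.85 + √(20.85² + 2·9.81·69.1)] / 9.81 = (20.85 + 42.31) / 9.81 = 6.438 s.
Vertical velocity at impact: v_y = v_y0 − g t = 20.85 − 9.81 × 6.438 = −42.31 m/s.
Speed: |v| = √(vₓ² + v_y²) = √(15.37² + 42.31²) = 45.02 m/s.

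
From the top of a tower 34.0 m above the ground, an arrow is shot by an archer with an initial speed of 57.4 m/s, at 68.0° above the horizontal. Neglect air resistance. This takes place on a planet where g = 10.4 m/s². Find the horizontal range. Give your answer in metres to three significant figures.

Resolve: vₓ = 57.40 cos 68.0° = 21.50 m/s and v_y0 = 57.40 sin 68.0° = 53.22 m/s.
Vertical motion (up positive, ground at y = 0): 5.200 t² − (53.22) t − 34.0 = 0, so t = (53.22 + √(53.22² + 2·10.4·34.0)) / 10.4 = (53.22 + 59.49) / 10.4 = 10.84 s.
Horizontal distance: R = vₓ t = 21.50 × 10.84 = 233.0 m.

233 m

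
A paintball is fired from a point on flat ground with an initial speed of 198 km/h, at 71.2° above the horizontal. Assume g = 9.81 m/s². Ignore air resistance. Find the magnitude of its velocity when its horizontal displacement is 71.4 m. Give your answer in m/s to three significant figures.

Convert: 198 km/h = 198/3.6 = 55.00 m/s.
vₓ = 55.00 cos 71.2° = 17.72 m/s; v_y0 = 55.00 sin 71.2° = 52.07 m/s.
At x = 71.4 m, t = x/vₓ = 71.4/17.72 = 4.028 s.
Vertical velocity there: v_y = v_y0 − g t = 52.07 − 9.81 × 4.028 = 12.55 m/s.
Speed: √(vₓ² + v_y²) = √(17.72² + 12.55²) = 21.72 m/s.

21.7 m/s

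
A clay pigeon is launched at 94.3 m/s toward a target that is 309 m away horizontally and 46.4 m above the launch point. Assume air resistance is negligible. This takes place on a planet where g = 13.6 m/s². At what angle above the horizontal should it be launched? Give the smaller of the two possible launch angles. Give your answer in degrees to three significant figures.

23.3°

Trajectory: y = x tanθ − g x² (1 + tan²θ)/(2v₀²). With x = 309, y = 46.4, v₀ = 94.3, g = 13.6:
73.01 tan²θ − 309 tanθ + (119.4) = 0.
tanθ = [309 ± √(309² − 4 × 73.01 × (119.4))] / (2 × 73.01) = (309 ± 246.2) / 146.0, giving tanθ = 0.4302 or 3.802.
θ = 23.28° or 75.26°; the smaller is 23.28°.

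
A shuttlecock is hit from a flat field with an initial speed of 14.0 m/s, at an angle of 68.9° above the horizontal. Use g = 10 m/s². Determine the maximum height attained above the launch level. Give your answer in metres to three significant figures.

vₓ = 14.00 cos 68.9° = 5.040 m/s; v_y0 = 14.00 sin 68.9° = 13.06 m/s.
Maximum height: H = v_y0² / (2g) = 13.06² / (2 × 10.0) = 8.530 m.

8.53 m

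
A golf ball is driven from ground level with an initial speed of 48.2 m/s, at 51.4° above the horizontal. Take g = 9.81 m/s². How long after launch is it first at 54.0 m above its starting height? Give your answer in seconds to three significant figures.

1.91 s

Components: vₓ = 48.20 cos 51.4° = 30.07 m/s, v_y0 = 48.20 sin 51.4° = 37.67 m/s.
Height y(t) = 37.67 t − 4.905 t² = 54.0 gives 4.905 t² − 37.67 t + 54.0 = 0.
t = [37.67 ± √(37.67² − 2·9.81·54.0)] / 9.81 = (37.67 ± 18.96) / 9.81, so t = 1.907 s or t = 5.773 s.
The first (ascending) time is 1.907 s.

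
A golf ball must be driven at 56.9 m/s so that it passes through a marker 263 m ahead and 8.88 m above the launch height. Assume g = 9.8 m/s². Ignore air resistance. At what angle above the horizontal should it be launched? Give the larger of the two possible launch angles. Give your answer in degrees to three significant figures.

62.9°

Trajectory: y = x tanθ − g x² (1 + tan²θ)/(2v₀²). With x = 263, y = 8.88, v₀ = 56.9, g = 9.80:
104.7 tan²θ − 263 tanθ + (113.6) = 0.
tanθ = [263 ± √(263² − 4 × 104.7 × (113.6))] / (2 × 104.7) = (263 ± 147.0) / 209.4, giving tanθ = 0.5539 or 1.958.
θ = 28.98° or 62.95°; the larger is 62.95°.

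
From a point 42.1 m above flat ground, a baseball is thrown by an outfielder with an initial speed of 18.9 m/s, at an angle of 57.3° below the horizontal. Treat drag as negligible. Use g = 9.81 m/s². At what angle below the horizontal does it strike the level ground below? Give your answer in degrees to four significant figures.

Resolve: vₓ = 18.90 cos 57.3° = 10.21 m/s and v_y0 = −15.90 m/s (downward).
The projectile lands when y = 42.1 + (−15.90) t − ½·9.81·t² = 0. Positive root: t = (−15.90 + √(15.90² + 2·9.81·42.1)) / 9.81 = (−15.90 + 32.85) / 9.81 = 1.727 s.
At impact: v_y = v_y0 − g t = −32.85 m/s; vₓ = 10.21 m/s.
Angle below horizontal: arctan(|v_y|/vₓ) = arctan(32.85/10.21) = 72.73°.

72.73°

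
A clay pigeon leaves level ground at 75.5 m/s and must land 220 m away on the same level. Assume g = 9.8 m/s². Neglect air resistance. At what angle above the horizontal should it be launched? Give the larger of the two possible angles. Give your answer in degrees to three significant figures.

78.9°

From R = (v₀²/g) sin 2θ: sin 2θ = 9.80 × 220 / 5700.2 = 0.3782.
2θ = 22.22° or 180° − 22.22° = 157.8°, so θ = 11.11° or 78.89°.
The larger angle is 78.89°.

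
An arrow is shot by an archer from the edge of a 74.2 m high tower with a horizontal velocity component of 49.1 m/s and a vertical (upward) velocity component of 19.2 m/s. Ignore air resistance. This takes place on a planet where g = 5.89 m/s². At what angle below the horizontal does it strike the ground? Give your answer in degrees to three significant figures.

With up positive and y = 0 at the ground: y(t) = 74.2 + (19.20) t − 2.945 t². Setting y = 0 and taking the positive root: t = [19.20 + √(19.20² + 2·5.89·74.2)] / 5.89 = (19.20 + 35.25) / 5.89 = 9.245 s.
At impact: v_y = v_y0 − g t = −35.25 m/s; vₓ = 49.10 m/s.
Angle below horizontal: arctan(|v_y|/vₓ) = arctan(35.25/49.10) = 35.68°.

35.7°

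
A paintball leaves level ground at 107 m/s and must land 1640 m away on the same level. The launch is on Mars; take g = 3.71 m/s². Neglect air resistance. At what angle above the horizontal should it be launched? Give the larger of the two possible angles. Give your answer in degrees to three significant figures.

73.9°

R = v₀² sin 2θ / g gives sin 2θ = gR/v₀² = 3.71·1640/107² = 0.5314.
2θ = 32.10° or 180° − 32.10° = 147.9°, so θ = 16.05° or 73.95°.
The larger angle is 73.95°.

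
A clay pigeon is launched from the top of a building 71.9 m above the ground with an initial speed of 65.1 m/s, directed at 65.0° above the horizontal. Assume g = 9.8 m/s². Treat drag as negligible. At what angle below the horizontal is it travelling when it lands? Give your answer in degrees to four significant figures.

Components: vₓ = 65.10 cos 65.0° = 27.51 m/s, v_y0 = 65.10 sin 65.0° = 59.00 m/s.
The projectile lands when y = 71.9 + (59.00) t − ½·9.80·t² = 0. Positive root: t = (59.00 + √(59.00² + 2·9.80·71.9)) / 9.80 = (59.00 + 69.93) / 9.80 = 13.16 s.
At impact: v_y = v_y0 − g t = −69.93 m/s; vₓ = 27.51 m/s.
Angle below horizontal: arctan(|v_y|/vₓ) = arctan(69.93/27.51) = 68.52°.

68.52°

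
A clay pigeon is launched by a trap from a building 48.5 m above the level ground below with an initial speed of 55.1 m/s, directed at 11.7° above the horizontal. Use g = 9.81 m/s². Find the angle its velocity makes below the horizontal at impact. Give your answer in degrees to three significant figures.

31.3°

Resolve: vₓ = 55.10 cos 11.7° = 53.96 m/s and v_y0 = 55.10 sin 11.7° = 11.17 m/s.
Vertical motion (up positive, ground at y = 0): 4.905 t² − (11.17) t − 48.5 = 0, so t = (11.17 + √(11.17² + 2·9.81·48.5)) / 9.81 = (11.17 + 32.81) / 9.81 = 4.483 s.
At impact: v_y = v_y0 − g t = −32.81 m/s; vₓ = 53.96 m/s.
Angle below horizontal: arctan(|v_y|/vₓ) = arctan(32.81/53.96) = 31.30°.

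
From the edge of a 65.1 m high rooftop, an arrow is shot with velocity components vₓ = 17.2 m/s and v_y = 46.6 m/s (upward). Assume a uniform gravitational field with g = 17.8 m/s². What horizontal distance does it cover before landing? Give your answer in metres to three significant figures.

With up positive and y = 0 at the ground: y(t) = 65.1 + (46.60) t − 8.900 t². Setting y = 0 and taking the positive root: t = [46.60 + √(46.60² + 2·17.8·65.1)] / 17.8 = (46.60 + 67.00) / 17.8 = 6.382 s.
Horizontal distance: R = vₓ t = 17.20 × 6.382 = 109.8 m.

110 m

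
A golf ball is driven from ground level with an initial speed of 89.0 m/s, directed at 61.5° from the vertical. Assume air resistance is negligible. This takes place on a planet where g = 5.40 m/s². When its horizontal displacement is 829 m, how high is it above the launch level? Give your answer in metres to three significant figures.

Resolve: vₓ = 89.00 sin 61.5° = 78.21 m/s and v_y0 = 89.00 cos 61.5° = 42.47 m/s.
At x = 829 m, t = x/vₓ = 829/78.21 = 10.60 s.
Height: y = v_y0 t − ½ g t² = 42.47 × 10.60 − 2.700 × 10.60² = 450.1 − 303.3 = 146.8 m.

147 m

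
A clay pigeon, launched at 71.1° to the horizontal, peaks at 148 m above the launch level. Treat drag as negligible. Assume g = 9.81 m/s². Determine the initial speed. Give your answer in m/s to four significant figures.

56.96 m/s

At the peak v_y = 0, so v_y0 = √(2gH) = √(2 × 9.81 × 148) = 53.89 m/s.
v_y0 = v₀ sin θ ⇒ v₀ = 53.89 / sin 71.1° = 56.96 m/s.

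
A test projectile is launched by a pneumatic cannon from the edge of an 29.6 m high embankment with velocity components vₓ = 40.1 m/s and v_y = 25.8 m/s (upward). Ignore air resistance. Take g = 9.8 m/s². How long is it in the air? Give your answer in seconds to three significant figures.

6.23 s

With up positive and y = 0 at the ground: y(t) = 29.6 + (25.80) t − 4.900 t². Setting y = 0 and taking the positive root: t = [25.80 + √(25.80² + 2·9.80·29.6)] / 9.80 = (25.80 + 35.30) / 9.80 = 6.234 s.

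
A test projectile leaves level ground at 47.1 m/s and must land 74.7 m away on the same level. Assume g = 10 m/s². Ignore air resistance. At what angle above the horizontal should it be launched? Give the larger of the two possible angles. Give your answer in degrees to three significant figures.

R = v₀² sin 2θ / g gives sin 2θ = gR/v₀² = 10.0·74.7/47.1² = 0.3367.
2θ = 19.68° or 180° − 19.68° = 160.3°, so θ = 9.839° or 80.16°.
The larger angle is 80.16°.

80.2°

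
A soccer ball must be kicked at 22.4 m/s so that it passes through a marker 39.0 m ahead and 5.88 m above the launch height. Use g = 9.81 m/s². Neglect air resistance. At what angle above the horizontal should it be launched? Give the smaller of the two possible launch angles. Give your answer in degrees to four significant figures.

Trajectory: y = x tanθ − g x² (1 + tan²θ)/(2v₀²). With x = 39.0, y = 5.88, v₀ = 22.4, g = 9.81:
14.87 tan²θ − 39.0 tanθ + (20.75) = 0.
tanθ = [39.0 ± √(39.0² − 4 × 14.87 × (20.75))] / (2 × 14.87) = (39.0 ± 16.94) / 29.74, giving tanθ = 0.7418 or 1.881.
θ = 36.57° or 62.01°; the smaller is 36.57°.

36.57°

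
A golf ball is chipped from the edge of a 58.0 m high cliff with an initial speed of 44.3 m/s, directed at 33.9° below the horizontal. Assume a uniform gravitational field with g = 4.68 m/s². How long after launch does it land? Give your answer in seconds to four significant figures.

1.977 s

Resolve: vₓ = 44.30 cos 33.9° = 36.77 m/s and v_y0 = −24.71 m/s (downward).
The projectile lands when y = 58.0 + (−24.71) t − ½·4.68·t² = 0. Positive root: t = (−24.71 + √(24.71² + 2·4.68·58.0)) / 4.68 = (−24.71 + 33.96) / 4.68 = 1.977 s.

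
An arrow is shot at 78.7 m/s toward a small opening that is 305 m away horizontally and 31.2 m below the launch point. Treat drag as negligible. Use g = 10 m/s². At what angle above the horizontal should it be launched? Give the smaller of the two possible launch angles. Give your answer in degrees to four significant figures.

8.498°

Trajectory: y = x tanθ − g x² (1 + tan²θ)/(2v₀²). With x = 305, y = −31.2, v₀ = 78.7, g = 10.0:
75.10 tan²θ − 305 tanθ + (43.90) = 0.
tanθ = [305 ± √(305² − 4 × 75.10 × (43.90))] / (2 × 75.10) = (305 ± 282.6) / 150.2, giving tanθ = 0.1494 or 3.912.
θ = 8.498° or 75.66°; the smaller is 8.498°.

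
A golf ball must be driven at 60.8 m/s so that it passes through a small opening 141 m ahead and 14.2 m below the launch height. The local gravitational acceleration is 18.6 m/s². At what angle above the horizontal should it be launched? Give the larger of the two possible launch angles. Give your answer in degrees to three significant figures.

68.5°

Trajectory: y = x tanθ − g x² (1 + tan²θ)/(2v₀²). With x = 141, y = −14.2, v₀ = 60.8, g = 18.6:
50.02 tan²θ − 141 tanθ + (35.82) = 0.
tanθ = [141 ± √(141² − 4 × 50.02 × (35.82))] / (2 × 50.02) = (141 ± 112.8) / 100.0, giving tanθ = 0.2823 or 2.537.
θ = 15.76° or 68.49°; the larger is 68.49°.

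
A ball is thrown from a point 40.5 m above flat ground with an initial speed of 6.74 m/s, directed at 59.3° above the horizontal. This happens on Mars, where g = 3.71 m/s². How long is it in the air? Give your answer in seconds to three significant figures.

6.49 s

Resolve: vₓ = 6.740 cos 59.3° = 3.441 m/s and v_y0 = 6.740 sin 59.3° = 5.795 m/s.
The projectile lands when y = 40.5 + (5.795) t − ½·3.71·t² = 0. Positive root: t = (5.795 + √(5.795² + 2·3.71·40.5)) / 3.71 = (5.795 + 18.28) / 3.71 = 6.489 s.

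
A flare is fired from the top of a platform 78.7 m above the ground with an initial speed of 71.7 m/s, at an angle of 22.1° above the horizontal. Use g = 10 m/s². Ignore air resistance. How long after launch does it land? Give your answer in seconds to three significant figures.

vₓ = 71.70 cos 22.1° = 66.43 m/s; v_y0 = 71.70 sin 22.1° = 26.98 m/s.
Vertical motion (up positive, ground at y = 0): 5.000 t² − (26.98) t − 78.7 = 0, so t = (26.98 + √(26.98² + 2·10.0·78.7)) / 10.0 = (26.98 + 47.98) / 10.0 = 7.495 s.

7.50 s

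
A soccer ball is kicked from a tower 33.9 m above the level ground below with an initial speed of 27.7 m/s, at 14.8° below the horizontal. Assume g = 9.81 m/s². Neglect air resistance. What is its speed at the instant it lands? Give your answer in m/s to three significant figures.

Horizontal component vₓ = 27.70 cos 14.8° = 26.78 m/s; vertical v_y0 = −7.076 m/s (downward).
Vertical motion (up positive, ground at y = 0): 4.905 t² − (−7.076) t − 33.9 = 0, so t = (−7.076 + √(7.076² + 2·9.81·33.9)) / 9.81 = (−7.076 + 26.74) / 9.81 = 2.005 s.
Vertical velocity at impact: v_y = v_y0 − g t = −7.076 − 9.81 × 2.005 = −26.74 m/s.
Speed: |v| = √(vₓ² + v_y²) = √(26.78² + 26.74²) = 37.85 m/s.

37.8 m/s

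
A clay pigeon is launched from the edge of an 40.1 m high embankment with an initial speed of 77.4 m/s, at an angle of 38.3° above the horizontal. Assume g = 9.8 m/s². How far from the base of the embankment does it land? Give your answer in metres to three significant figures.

642 m

Resolve: vₓ = 77.40 cos 38.3° = 60.74 m/s and v_y0 = 77.40 sin 38.3° = 47.97 m/s.
With up positive and y = 0 at the ground: y(t) = 40.1 + (47.97) t − 4.900 t². Setting y = 0 and taking the positive root: t = [47.97 + √(47.97² + 2·9.80·40.1)] / 9.80 = (47.97 + 55.56) / 9.80 = 10.56 s.
Horizontal distance: R = vₓ t = 60.74 × 10.56 = 641.7 m.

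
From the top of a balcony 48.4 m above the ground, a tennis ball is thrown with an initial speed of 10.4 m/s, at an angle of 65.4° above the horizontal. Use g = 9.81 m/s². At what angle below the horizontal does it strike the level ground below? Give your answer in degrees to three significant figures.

82.4°

vₓ = 10.40 cos 65.4° = 4.329 m/s; v_y0 = 10.40 sin 65.4° = 9.456 m/s.
With up positive and y = 0 at the ground: y(t) = 48.4 + (9.456) t − 4.905 t². Setting y = 0 and taking the positive root: t = [9.456 + √(9.456² + 2·9.81·48.4)] / 9.81 = (9.456 + 32.23) / 9.81 = 4.250 s.
At impact: v_y = v_y0 − g t = −32.23 m/s; vₓ = 4.329 m/s.
Angle below horizontal: arctan(|v_y|/vₓ) = arctan(32.23/4.329) = 82.35°.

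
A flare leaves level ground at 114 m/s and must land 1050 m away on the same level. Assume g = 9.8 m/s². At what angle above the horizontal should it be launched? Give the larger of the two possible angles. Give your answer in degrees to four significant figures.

63.82°

Level-ground range R = v₀² sin(2θ)/g ⇒ sin(2θ) = gR/v₀² = 9.80 × 1050 / 114² = 0.7918.
2θ = 52.35° or 180° − 52.35° = 127.6°, so θ = 26.18° or 63.82°.
The larger angle is 63.82°.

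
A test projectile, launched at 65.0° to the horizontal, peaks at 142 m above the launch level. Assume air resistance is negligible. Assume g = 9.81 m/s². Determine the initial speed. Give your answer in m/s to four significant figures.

At the peak v_y = 0, so v_y0 = √(2gH) = √(2 × 9.81 × 142) = 52.78 m/s.
v_y0 = v₀ sin θ ⇒ v₀ = 52.78 / sin 65.0° = 58.24 m/s.

58.24 m/s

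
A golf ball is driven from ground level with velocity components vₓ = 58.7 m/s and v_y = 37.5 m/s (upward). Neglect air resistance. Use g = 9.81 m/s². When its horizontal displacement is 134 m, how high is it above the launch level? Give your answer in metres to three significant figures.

x = vₓ t ⇒ t = 134/58.70 = 2.283 s.
Height: y = v_y0 t − ½ g t² = 37.50 × 2.283 − 4.905 × 2.283² = 85.60 − 25.56 = 60.04 m.

60.0 m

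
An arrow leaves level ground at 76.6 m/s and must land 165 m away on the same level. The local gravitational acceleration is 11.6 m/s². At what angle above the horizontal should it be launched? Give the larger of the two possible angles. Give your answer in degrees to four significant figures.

80.48°

R = v₀² sin 2θ / g gives sin 2θ = gR/v₀² = 11.6·165/76.6² = 0.3262.
2θ = 19.04° or 180° − 19.04° = 161.0°, so θ = 9.519° or 80.48°.
The larger angle is 80.48°.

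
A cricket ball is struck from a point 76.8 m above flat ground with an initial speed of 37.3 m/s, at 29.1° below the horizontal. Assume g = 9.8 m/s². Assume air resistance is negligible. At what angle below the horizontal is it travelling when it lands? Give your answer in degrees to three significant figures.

52.7°

Horizontal component vₓ = 37.30 cos 29.1° = 32.59 m/s; vertical v_y0 = −18.14 m/s (downward).
With up positive and y = 0 at the ground: y(t) = 76.8 + (−18.14) t − 4.900 t². Setting y = 0 and taking the positive root: t = [−18.14 + √(18.14² + 2·9.80·76.8)] / 9.80 = (−18.14 + 42.83) / 9.80 = 2.519 s.
At impact: v_y = v_y0 − g t = −42.83 m/s; vₓ = 32.59 m/s.
Angle below horizontal: arctan(|v_y|/vₓ) = arctan(42.83/32.59) = 52.73°.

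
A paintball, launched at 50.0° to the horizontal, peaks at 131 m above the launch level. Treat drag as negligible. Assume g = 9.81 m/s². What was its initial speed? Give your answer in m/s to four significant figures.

66.18 m/s

At the peak v_y = 0, so v_y0 = √(2gH) = √(2 × 9.81 × 131) = 50.70 m/s.
v_y0 = v₀ sin θ ⇒ v₀ = 50.70 / sin 50.0° = 66.18 m/s.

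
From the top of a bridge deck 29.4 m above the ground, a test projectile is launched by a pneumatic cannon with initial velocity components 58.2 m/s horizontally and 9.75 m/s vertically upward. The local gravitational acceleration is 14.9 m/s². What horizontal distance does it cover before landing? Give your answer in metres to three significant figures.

With up positive and y = 0 at the ground: y(t) = 29.4 + (9.750) t − 7.450 t². Setting y = 0 and taking the positive root: t = [9.750 + √(9.750² + 2·14.9·29.4)] / 14.9 = (9.750 + 31.16) / 14.9 = 2.746 s.
Horizontal distance: R = vₓ t = 58.20 × 2.746 = 159.8 m.

160 m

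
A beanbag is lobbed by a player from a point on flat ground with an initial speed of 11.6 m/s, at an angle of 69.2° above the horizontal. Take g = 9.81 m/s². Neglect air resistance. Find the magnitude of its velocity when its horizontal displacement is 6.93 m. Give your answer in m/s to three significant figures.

Horizontal component vₓ = 11.60 cos 69.2° = 4.119 m/s; vertical v_y0 = 11.60 sin 69.2° = 10.84 m/s.
Time to reach x = 6.93 m: t = x/vₓ = 6.93/4.119 = 1.682 s.
Vertical velocity there: v_y = v_y0 − g t = 10.84 − 9.81 × 1.682 = −5.660 m/s.
Speed: √(vₓ² + v_y²) = √(4.119² + 5.660²) = 7.000 m/s.

7.00 m/s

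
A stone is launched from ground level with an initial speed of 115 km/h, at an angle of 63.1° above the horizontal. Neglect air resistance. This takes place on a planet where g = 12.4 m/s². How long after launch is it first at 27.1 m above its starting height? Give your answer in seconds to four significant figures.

1.345 s

Convert: 115 km/h = 115/3.6 = 31.94 m/s.
Resolve: vₓ = 31.94 cos 63.1° = 14.45 m/s and v_y0 = 31.94 sin 63.1° = 28.49 m/s.
Set y = v_y0 t − ½ g t² = 27.1: 6.200 t² − 28.49 t + 27.1 = 0.
t = [28.49 ± √(28.49² − 2·12.4·27.1)] / 12.4 = (28.49 ± 11.81) / 12.4, so t = 1.345 s or t = 3.250 s.
The first (ascending) time is 1.345 s.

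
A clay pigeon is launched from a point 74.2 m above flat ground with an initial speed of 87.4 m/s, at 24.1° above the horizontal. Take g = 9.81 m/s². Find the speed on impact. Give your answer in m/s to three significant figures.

95.4 m/s

Components: vₓ = 87.40 cos 24.1° = 79.78 m/s, v_y0 = 87.40 sin 24.1° = 35.69 m/s.
Vertical motion (up positive, ground at y = 0): 4.905 t² − (35.69) t − 74.2 = 0, so t = (35.69 + √(35.69² + 2·9.81·74.2)) / 9.81 = (35.69 + 52.24) / 9.81 = 8.964 s.
Vertical velocity at impact: v_y = v_y0 − g t = 35.69 − 9.81 × 8.964 = −52.24 m/s.
Speed: |v| = √(vₓ² + v_y²) = √(79.78² + 52.24²) = 95.37 m/s.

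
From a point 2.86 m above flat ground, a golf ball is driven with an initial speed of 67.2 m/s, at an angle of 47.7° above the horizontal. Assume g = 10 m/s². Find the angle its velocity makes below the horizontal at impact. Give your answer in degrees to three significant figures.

48.0°

Horizontal component vₓ = 67.20 cos 47.7° = 45.23 m/s; vertical v_y0 = 67.20 sin 47.7° = 49.70 m/s.
With up positive and y = 0 at the ground: y(t) = 2.86 + (49.70) t − 5.000 t². Setting y = 0 and taking the positive root: t = [49.70 + √(49.70² + 2·10.0·2.86)] / 10.0 = (49.70 + 50.28) / 10.0 = 9.998 s.
At impact: v_y = v_y0 − g t = −50.28 m/s; vₓ = 45.23 m/s.
Angle below horizontal: arctan(|v_y|/vₓ) = arctan(50.28/45.23) = 48.03°.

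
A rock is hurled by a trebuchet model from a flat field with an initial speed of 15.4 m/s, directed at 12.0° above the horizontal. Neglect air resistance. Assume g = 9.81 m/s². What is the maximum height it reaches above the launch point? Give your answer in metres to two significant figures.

Resolve: vₓ = 15.40 cos 12.0° = 15.06 m/s and v_y0 = 15.40 sin 12.0° = 3.202 m/s.
Maximum height: H = v_y0² / (2g) = 3.202² / (2 × 9.81) = 0.5225 m.

0.52 m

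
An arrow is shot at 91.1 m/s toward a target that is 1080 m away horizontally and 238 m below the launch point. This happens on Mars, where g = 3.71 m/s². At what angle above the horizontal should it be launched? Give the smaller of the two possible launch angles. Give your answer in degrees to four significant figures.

Trajectory: y = x tanθ − g x² (1 + tan²θ)/(2v₀²). With x = 1080, y = −238, v₀ = 91.1, g = 3.71:
260.7 tan²θ − 1080 tanθ + (22.71) = 0.
tanθ = [1080 ± √(1080² − 4 × 260.7 × (22.71))] / (2 × 260.7) = (1080 ± 1069) / 521.4, giving tanθ = 0.02113 or 4.121.
θ = 1.211° or 76.36°; the smaller is 1.211°.

1.211°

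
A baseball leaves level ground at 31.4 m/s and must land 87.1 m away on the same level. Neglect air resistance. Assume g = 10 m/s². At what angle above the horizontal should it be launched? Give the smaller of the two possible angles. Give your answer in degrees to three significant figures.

31.0°

From R = (v₀²/g) sin 2θ: sin 2θ = 10.0 × 87.1 / 985.96 = 0.8834.
2θ = 62.06° or 180° − 62.06° = 117.9°, so θ = 31.03° or 58.97°.
The smaller angle is 31.03°.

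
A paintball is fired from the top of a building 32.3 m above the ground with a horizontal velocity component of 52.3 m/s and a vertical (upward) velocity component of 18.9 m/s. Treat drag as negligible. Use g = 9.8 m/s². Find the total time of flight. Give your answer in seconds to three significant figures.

The projectile lands when y = 32.3 + (18.90) t − ½·9.80·t² = 0. Positive root: t = (18.90 + √(18.90² + 2·9.80·32.3)) / 9.80 = (18.90 + 31.47) / 9.80 = 5.140 s.

5.14 s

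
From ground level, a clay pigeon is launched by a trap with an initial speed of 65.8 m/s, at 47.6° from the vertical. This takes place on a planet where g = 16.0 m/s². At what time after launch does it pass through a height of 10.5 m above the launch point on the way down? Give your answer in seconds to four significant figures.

5.298 s

Resolve: vₓ = 65.80 sin 47.6° = 48.59 m/s and v_y0 = 65.80 cos 47.6° = 44.37 m/s.
Height y(t) = 44.37 t − 8.000 t² = 10.5 gives 8.000 t² − 44.37 t + 10.5 = 0.
Quadratic formula: t = (44.37 ± √1632.6) / 16.0 = (44.37 ± 40.41) / 16.0 → t = 0.2477 s or 5.298 s.
The descending-branch root is 5.298 s.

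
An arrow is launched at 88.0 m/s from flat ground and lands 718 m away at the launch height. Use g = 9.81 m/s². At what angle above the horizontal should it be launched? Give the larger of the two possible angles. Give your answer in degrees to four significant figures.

57.28°

R = v₀² sin 2θ / g gives sin 2θ = gR/v₀² = 9.81·718/88.0² = 0.9096.
2θ = 65.44° or 180° − 65.44° = 114.6°, so θ = 32.72° or 57.28°.
The larger angle is 57.28°.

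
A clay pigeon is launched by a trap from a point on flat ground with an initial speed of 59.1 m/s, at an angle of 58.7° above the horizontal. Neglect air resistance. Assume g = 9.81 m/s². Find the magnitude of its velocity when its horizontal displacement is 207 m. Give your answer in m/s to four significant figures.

34.46 m/s

Horizontal component vₓ = 59.10 cos 58.7° = 30.70 m/s; vertical v_y0 = 59.10 sin 58.7° = 50.50 m/s.
x = vₓ t ⇒ t = 207/30.70 = 6.742 s.
Vertical velocity there: v_y = v_y0 − g t = 50.50 − 9.81 × 6.742 = −15.64 m/s.
Speed: √(vₓ² + v_y²) = √(30.70² + 15.64²) = 34.46 m/s.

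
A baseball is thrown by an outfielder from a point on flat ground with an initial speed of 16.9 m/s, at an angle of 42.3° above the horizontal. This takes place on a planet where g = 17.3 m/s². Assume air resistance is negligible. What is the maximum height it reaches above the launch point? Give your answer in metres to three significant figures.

Components: vₓ = 16.90 cos 42.3° = 12.50 m/s, v_y0 = 16.90 sin 42.3° = 11.37 m/s.
Maximum height: H = v_y0² / (2g) = 11.37² / (2 × 17.3) = 3.739 m.

3.74 m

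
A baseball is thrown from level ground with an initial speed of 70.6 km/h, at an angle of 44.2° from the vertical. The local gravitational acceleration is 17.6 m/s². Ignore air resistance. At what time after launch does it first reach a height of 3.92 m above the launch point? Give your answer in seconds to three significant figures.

Convert: 70.6 km/h = 70.6/3.6 = 19.61 m/s.
Horizontal component vₓ = 19.61 sin 44.2° = 13.67 m/s; vertical v_y0 = 19.61 cos 44.2° = 14.06 m/s.
Set y = v_y0 t − ½ g t² = 3.92: 8.800 t² − 14.06 t + 3.92 = 0.
Quadratic formula: t = (14.06 ± √59.683) / 17.6 = (14.06 ± 7.725) / 17.6 → t = 0.3599 s or 1.238 s.
The first (ascending) time is 0.3599 s.

0.360 s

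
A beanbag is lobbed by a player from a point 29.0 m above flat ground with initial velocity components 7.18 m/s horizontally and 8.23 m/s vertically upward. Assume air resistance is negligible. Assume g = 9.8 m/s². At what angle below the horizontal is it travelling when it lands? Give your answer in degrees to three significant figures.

74.1°

The projectile lands when y = 29.0 + (8.230) t − ½·9.80·t² = 0. Positive root: t = (8.230 + √(8.230² + 2·9.80·29.0)) / 9.80 = (8.230 + 25.22) / 9.80 = 3.413 s.
At impact: v_y = v_y0 − g t = −25.22 m/s; vₓ = 7.180 m/s.
Angle below horizontal: arctan(|v_y|/vₓ) = arctan(25.22/7.180) = 74.11°.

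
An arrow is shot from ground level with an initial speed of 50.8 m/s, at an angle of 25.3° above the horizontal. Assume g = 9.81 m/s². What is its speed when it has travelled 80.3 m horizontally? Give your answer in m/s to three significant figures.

Horizontal component vₓ = 50.80 cos 25.3° = 45.93 m/s; vertical v_y0 = 50.80 sin 25.3° = 21.71 m/s.
Time to reach x = 80.3 m: t = x/vₓ = 80.3/45.93 = 1.748 s.
Vertical velocity there: v_y = v_y0 − g t = 21.71 − 9.81 × 1.748 = 4.558 m/s.
Speed: √(vₓ² + v_y²) = √(45.93² + 4.558²) = 46.15 m/s.

46.2 m/s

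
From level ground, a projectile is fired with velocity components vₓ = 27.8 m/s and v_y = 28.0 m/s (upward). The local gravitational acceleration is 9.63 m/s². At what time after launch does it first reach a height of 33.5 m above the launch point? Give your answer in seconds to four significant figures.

1.684 s

Set y = v_y0 t − ½ g t² = 33.5: 4.815 t² − 28.00 t + 33.5 = 0.
t = [28.00 ± √(28.00² − 2·9.63·33.5)] / 9.63 = (28.00 ± 11.78) / 9.63, so t = 1.684 s or t = 4.131 s.
The first (ascending) time is 1.684 s.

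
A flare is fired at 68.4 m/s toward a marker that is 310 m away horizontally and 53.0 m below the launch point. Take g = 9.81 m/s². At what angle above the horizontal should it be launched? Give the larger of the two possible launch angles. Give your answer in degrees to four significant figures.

71.06°

Trajectory: y = x tanθ − g x² (1 + tan²θ)/(2v₀²). With x = 310, y = −53.0, v₀ = 68.4, g = 9.81:
100.8 tan²θ − 310 tanθ + (47.75) = 0.
tanθ = [310 ± √(310² − 4 × 100.8 × (47.75))] / (2 × 100.8) = (310 ± 277.2) / 201.5, giving tanθ = 0.1626 or 2.914.
θ = 9.237° or 71.06°; the larger is 71.06°.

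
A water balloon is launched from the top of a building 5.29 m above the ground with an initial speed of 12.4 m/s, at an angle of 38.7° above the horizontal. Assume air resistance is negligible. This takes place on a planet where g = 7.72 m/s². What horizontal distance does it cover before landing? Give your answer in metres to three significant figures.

Resolve: vₓ = 12.40 cos 38.7° = 9.677 m/s and v_y0 = 12.40 sin 38.7° = 7.753 m/s.
With up positive and y = 0 at the ground: y(t) = 5.29 + (7.753) t − 3.860 t². Setting y = 0 and taking the positive root: t = [7.753 + √(7.753² + 2·7.72·5.29)] / 7.72 = (7.753 + 11.91) / 7.72 = 2.547 s.
Horizontal distance: R = vₓ t = 9.677 × 2.547 = 24.65 m.

24.6 m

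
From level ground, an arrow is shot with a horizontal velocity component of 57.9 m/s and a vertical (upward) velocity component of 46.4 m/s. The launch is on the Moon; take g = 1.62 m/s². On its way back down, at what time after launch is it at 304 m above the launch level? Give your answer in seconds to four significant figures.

Require v_y0 t − ½ g t² = 304, i.e. 0.8100 t² − 46.40 t + 304 = 0.
t = [46.40 ± √(46.40² − 2·1.62·304)] / 1.62 = (46.40 ± 34.18) / 1.62, so t = 7.546 s or t = 49.74 s.
The descending-branch root is 49.74 s.

49.74 s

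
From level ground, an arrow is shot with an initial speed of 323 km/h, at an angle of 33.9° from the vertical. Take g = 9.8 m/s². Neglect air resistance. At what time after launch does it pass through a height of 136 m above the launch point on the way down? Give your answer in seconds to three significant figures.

Convert: 323 km/h = 323/3.6 = 89.72 m/s.
Horizontal component vₓ = 89.72 sin 33.9° = 50.04 m/s; vertical v_y0 = 89.72 cos 33.9° = 74.47 m/s.
Set y = v_y0 t − ½ g t² = 136: 4.900 t² − 74.47 t + 136 = 0.
Quadratic formula: t = (74.47 ± √2880.3) / 9.80 = (74.47 ± 53.67) / 9.80 → t = 2.123 s or 13.08 s.
The descending-branch root is 13.08 s.

13.1 s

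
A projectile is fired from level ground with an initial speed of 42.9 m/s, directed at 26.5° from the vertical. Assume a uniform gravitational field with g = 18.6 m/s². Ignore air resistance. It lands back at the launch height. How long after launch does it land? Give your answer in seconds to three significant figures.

4.13 s

Resolve: vₓ = 42.90 sin 26.5° = 19.14 m/s and v_y0 = 42.90 cos 26.5° = 38.39 m/s.
It returns to y = 0 when t = 2 v_y0 / g = 2(38.39)/18.6 = 4.128 s.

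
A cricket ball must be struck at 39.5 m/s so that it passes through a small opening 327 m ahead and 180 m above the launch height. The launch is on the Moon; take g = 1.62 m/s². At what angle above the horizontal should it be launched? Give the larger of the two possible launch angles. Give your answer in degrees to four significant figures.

Trajectory: y = x tanθ − g x² (1 + tan²θ)/(2v₀²). With x = 327, y = 180, v₀ = 39.5, g = 1.62:
55.51 tan²θ − 327 tanθ + (235.5) = 0.
tanθ = [327 ± √(327² − 4 × 55.51 × (235.5))] / (2 × 55.51) = (327 ± 233.7) / 111.0, giving tanθ = 0.8400 or 5.051.
θ = 40.03° or 78.80°; the larger is 78.80°.

78.80°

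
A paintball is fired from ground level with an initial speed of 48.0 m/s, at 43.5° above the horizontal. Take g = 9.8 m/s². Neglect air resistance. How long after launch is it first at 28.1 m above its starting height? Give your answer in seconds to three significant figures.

vₓ = 48.00 cos 43.5° = 34.82 m/s; v_y0 = 48.00 sin 43.5° = 33.04 m/s.
Require v_y0 t − ½ g t² = 28.1, i.e. 4.900 t² − 33.04 t + 28.1 = 0.
t = [33.04 ± √(33.04² − 2·9.80·28.1)] / 9.80 = (33.04 ± 23.26) / 9.80, so t = 0.9982 s or t = 5.745 s.
The first (ascending) time is 0.9982 s.

0.998 s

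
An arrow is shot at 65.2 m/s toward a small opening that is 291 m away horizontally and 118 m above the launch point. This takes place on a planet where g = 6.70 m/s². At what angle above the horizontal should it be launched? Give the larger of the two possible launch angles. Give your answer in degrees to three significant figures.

74.4°

Trajectory: y = x tanθ − g x² (1 + tan²θ)/(2v₀²). With x = 291, y = 118, v₀ = 65.2, g = 6.70:
66.73 tan²θ − 291 tanθ + (184.7) = 0.
tanθ = [291 ± √(291² − 4 × 66.73 × (184.7))] / (2 × 66.73) = (291 ± 188.1) / 133.5, giving tanθ = 0.7712 or 3.590.
θ = 37.64° or 74.43°; the larger is 74.43°.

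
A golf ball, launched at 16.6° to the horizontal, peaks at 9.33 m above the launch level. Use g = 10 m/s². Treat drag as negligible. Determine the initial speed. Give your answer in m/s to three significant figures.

At the peak v_y = 0, so v_y0 = √(2gH) = √(2 × 10.0 × 9.33) = 13.66 m/s.
v_y0 = v₀ sin θ ⇒ v₀ = 13.66 / sin 16.6° = 47.81 m/s.

47.8 m/s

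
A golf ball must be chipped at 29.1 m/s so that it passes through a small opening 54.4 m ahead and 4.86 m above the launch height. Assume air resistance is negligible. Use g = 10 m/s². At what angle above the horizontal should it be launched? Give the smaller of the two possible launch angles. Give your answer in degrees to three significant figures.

25.9°

Trajectory: y = x tanθ − g x² (1 + tan²θ)/(2v₀²). With x = 54.4, y = 4.86, v₀ = 29.1, g = 10.0:
17.47 tan²θ − 54.4 tanθ + (22.33) = 0.
tanθ = [54.4 ± √(54.4² − 4 × 17.47 × (22.33))] / (2 × 17.47) = (54.4 ± 37.39) / 34.95, giving tanθ = 0.4866 or 2.627.
θ = 25.95° or 69.16°; the smaller is 25.95°.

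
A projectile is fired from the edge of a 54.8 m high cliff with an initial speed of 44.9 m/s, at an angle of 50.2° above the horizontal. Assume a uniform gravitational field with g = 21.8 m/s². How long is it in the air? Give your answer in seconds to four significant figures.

vₓ = 44.90 cos 50.2° = 28.74 m/s; v_y0 = 44.90 sin 50.2° = 34.50 m/s.
Vertical motion (up positive, ground at y = 0): 10.90 t² − (34.50) t − 54.8 = 0, so t = (34.50 + √(34.50² + 2·21.8·54.8)) / 21.8 = (34.50 + 59.83) / 21.8 = 4.327 s.

4.327 s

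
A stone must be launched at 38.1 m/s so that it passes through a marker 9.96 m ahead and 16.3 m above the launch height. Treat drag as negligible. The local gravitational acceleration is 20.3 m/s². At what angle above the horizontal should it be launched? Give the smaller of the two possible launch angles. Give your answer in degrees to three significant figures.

63.2°

Trajectory: y = x tanθ − g x² (1 + tan²θ)/(2v₀²). With x = 9.96, y = 16.3, v₀ = 38.1, g = 20.3:
0.6936 tan²θ − 9.96 tanθ + (16.99) = 0.
tanθ = [9.96 ± √(9.96² − 4 × 0.6936 × (16.99))] / (2 × 0.6936) = (9.96 ± 7.215) / 1.387, giving tanθ = 1.979 or 12.38.
θ = 63.19° or 85.38°; the smaller is 63.19°.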